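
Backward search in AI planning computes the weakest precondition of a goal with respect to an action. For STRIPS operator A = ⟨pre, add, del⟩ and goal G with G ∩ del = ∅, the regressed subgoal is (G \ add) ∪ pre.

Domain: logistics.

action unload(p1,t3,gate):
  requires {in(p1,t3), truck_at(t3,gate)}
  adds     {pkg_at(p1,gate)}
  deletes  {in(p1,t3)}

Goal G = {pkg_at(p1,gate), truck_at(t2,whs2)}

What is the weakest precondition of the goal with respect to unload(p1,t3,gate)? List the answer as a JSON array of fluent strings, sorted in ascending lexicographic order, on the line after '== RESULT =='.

Compute (G \ add) ∪ pre:
  G ∩ del = {}  (empty — regression defined)
  G \ add = {pkg_at(p1,gate), truck_at(t2,whs2)} \ {pkg_at(p1,gate)} = {truck_at(t2,whs2)}
  ∪ pre   = {truck_at(t2,whs2)} ∪ {in(p1,t3), truck_at(t3,gate)}
          = {in(p1,t3), truck_at(t2,whs2), truck_at(t3,gate)}

== RESULT ==
["in(p1,t3)", "truck_at(t2,whs2)", "truck_at(t3,gate)"]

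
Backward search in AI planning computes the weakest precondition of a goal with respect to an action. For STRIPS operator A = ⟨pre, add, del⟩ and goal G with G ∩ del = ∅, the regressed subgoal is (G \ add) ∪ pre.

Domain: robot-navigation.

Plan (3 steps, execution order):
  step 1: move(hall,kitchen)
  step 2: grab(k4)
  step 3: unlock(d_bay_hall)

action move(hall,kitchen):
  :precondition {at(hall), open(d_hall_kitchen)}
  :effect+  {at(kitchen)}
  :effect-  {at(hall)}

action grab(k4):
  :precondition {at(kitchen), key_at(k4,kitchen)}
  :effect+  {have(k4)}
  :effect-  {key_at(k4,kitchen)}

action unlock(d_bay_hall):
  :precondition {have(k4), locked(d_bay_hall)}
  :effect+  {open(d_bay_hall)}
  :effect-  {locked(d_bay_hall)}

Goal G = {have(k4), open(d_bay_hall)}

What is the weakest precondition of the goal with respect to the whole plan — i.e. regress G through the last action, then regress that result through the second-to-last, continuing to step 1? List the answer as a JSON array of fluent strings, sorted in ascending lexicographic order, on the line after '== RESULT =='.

Work backward from the goal:
  through step 3 (unlock(d_bay_hall)): drop {open(d_bay_hall)}, keep {have(k4)}, require {have(k4), locked(d_bay_hall)}
    → {have(k4), locked(d_bay_hall)}
  through step 2 (grab(k4)): drop {have(k4)}, keep {locked(d_bay_hall)}, require {at(kitchen), key_at(k4,kitchen)}
    → {at(kitchen), key_at(k4,kitchen), locked(d_bay_hall)}
  through step 1 (move(hall,kitchen)): drop {at(kitchen)}, keep {key_at(k4,kitchen), locked(d_bay_hall)}, require {at(hall), open(d_hall_kitchen)}
    → {at(hall), key_at(k4,kitchen), locked(d_bay_hall), open(d_hall_kitchen)}

== RESULT ==
["at(hall)", "key_at(k4,kitchen)", "locked(d_bay_hall)", "open(d_hall_kitchen)"]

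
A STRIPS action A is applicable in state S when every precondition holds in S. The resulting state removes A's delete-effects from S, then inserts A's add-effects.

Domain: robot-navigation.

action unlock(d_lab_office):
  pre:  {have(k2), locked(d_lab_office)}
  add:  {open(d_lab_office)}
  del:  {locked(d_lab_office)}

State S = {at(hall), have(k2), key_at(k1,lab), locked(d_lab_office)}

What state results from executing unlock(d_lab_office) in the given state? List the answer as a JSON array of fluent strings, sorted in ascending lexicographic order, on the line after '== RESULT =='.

Compute (S \ del) ∪ add:
  pre ⊆ S: {have(k2), locked(d_lab_office)} ⊆ S  — applicable
  S \ del = {at(hall), have(k2), key_at(k1,lab)}
  ∪ add   = {at(hall), have(k2), key_at(k1,lab), open(d_lab_office)}

== RESULT ==
["at(hall)", "have(k2)", "key_at(k1,lab)", "open(d_lab_office)"]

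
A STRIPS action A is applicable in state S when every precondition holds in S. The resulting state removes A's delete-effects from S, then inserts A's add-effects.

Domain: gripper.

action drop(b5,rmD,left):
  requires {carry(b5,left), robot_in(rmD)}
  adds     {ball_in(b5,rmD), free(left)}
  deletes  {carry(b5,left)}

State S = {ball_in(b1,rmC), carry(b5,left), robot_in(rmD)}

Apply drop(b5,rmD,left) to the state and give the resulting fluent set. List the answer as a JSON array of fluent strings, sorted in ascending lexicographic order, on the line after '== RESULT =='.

Progress:
  pre ⊆ S: {carry(b5,left), robot_in(rmD)} ⊆ S  — applicable
  S \ del = {ball_in(b1,rmC), robot_in(rmD)}
  ∪ add   = {ball_in(b1,rmC), ball_in(b5,rmD), free(left), robot_in(rmD)}

== RESULT ==
["ball_in(b1,rmC)", "ball_in(b5,rmD)", "free(left)", "robot_in(rmD)"]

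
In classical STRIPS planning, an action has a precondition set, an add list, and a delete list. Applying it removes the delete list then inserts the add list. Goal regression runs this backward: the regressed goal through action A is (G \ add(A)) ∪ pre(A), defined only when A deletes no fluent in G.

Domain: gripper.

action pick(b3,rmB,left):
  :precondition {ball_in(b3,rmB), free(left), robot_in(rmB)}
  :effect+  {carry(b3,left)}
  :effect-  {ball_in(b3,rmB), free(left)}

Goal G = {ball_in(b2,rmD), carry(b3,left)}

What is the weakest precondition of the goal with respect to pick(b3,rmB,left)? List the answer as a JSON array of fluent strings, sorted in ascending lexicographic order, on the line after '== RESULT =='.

Regress:
  G ∩ del = {}  (empty — regression defined)
  G \ add = {ball_in(b2,rmD), carry(b3,left)} \ {carry(b3,left)} = {ball_in(b2,rmD)}
  ∪ pre   = {ball_in(b2,rmD)} ∪ {ball_in(b3,rmB), free(left), robot_in(rmB)}
          = {ball_in(b2,rmD), ball_in(b3,rmB), free(left), robot_in(rmB)}

== RESULT ==
["ball_in(b2,rmD)", "ball_in(b3,rmB)", "free(left)", "robot_in(rmB)"]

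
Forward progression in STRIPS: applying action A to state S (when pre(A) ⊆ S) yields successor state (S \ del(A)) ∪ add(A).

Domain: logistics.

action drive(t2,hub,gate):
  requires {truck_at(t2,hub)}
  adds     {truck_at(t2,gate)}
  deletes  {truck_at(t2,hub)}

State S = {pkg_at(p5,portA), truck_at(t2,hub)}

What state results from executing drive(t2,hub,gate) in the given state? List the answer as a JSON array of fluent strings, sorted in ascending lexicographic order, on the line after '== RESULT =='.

Progress:
  pre ⊆ S: {truck_at(t2,hub)} ⊆ S  — applicable
  S \ del = {pkg_at(p5,portA)}
  ∪ add   = {pkg_at(p5,portA), truck_at(t2,gate)}

== RESULT ==
["pkg_at(p5,portA)", "truck_at(t2,gate)"]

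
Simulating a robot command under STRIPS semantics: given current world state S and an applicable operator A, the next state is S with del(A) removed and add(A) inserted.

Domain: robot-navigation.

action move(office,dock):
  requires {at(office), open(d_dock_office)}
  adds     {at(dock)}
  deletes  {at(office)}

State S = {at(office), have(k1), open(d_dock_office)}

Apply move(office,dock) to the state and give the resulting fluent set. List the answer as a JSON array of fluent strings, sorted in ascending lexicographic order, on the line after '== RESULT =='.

Compute (S \ del) ∪ add:
  pre ⊆ S: {at(office), open(d_dock_office)} ⊆ S  — applicable
  S \ del = {have(k1), open(d_dock_office)}
  ∪ add   = {at(dock), have(k1), open(d_dock_office)}

== RESULT ==
["at(dock)", "have(k1)", "open(d_dock_office)"]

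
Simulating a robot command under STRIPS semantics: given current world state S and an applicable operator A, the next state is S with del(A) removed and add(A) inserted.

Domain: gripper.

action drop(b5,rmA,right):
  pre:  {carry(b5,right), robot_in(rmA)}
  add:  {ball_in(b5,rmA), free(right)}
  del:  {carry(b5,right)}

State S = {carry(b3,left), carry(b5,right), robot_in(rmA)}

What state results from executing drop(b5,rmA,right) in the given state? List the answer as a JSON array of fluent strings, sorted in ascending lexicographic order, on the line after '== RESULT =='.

Compute (S \ del) ∪ add:
  pre ⊆ S: {carry(b5,right), robot_in(rmA)} ⊆ S  — applicable
  S \ del = {carry(b3,left), robot_in(rmA)}
  ∪ add   = {ball_in(b5,rmA), carry(b3,left), free(right), robot_in(rmA)}

== RESULT ==
["ball_in(b5,rmA)", "carry(b3,left)", "free(right)", "robot_in(rmA)"]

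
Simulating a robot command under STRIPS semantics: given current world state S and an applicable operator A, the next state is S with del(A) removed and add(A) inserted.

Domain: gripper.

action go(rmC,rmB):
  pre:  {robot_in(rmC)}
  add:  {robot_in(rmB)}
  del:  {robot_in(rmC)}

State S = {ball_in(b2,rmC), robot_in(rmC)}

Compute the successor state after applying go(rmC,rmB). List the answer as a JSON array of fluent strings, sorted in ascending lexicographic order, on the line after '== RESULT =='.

Compute (S \ del) ∪ add:
  pre ⊆ S: {robot_in(rmC)} ⊆ S  — applicable
  S \ del = {ball_in(b2,rmC)}
  ∪ add   = {ball_in(b2,rmC), robot_in(rmB)}

== RESULT ==
["ball_in(b2,rmC)", "robot_in(rmB)"]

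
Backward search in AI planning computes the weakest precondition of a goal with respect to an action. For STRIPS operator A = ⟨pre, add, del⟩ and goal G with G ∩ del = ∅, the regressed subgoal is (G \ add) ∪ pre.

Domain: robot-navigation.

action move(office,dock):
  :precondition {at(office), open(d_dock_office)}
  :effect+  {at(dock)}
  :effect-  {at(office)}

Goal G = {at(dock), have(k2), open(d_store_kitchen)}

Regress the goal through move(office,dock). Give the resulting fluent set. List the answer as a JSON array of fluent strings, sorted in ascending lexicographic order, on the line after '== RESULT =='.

Compute (G \ add) ∪ pre:
  G ∩ del = {}  (empty — regression defined)
  G \ add = {at(dock), have(k2), open(d_store_kitchen)} \ {at(dock)} = {have(k2), open(d_store_kitchen)}
  ∪ pre   = {have(k2), open(d_store_kitchen)} ∪ {at(office), open(d_dock_office)}
          = {at(office), have(k2), open(d_dock_office), open(d_store_kitchen)}

== RESULT ==
["at(office)", "have(k2)", "open(d_dock_office)", "open(d_store_kitchen)"]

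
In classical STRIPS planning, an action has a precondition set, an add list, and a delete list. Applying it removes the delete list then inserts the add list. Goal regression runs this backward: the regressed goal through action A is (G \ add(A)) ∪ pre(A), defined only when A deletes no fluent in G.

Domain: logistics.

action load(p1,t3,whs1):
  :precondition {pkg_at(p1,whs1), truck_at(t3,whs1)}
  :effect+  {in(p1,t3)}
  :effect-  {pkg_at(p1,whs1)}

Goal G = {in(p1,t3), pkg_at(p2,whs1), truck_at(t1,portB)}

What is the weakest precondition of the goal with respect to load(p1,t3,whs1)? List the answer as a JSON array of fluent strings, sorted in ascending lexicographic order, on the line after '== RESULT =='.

Regress:
  G ∩ del = {}  (empty — regression defined)
  G \ add = {in(p1,t3), pkg_at(p2,whs1), truck_at(t1,portB)} \ {in(p1,t3)} = {pkg_at(p2,whs1), truck_at(t1,portB)}
  ∪ pre   = {pkg_at(p2,whs1), truck_at(t1,portB)} ∪ {pkg_at(p1,whs1), truck_at(t3,whs1)}
          = {pkg_at(p1,whs1), pkg_at(p2,whs1), truck_at(t1,portB), truck_at(t3,whs1)}

== RESULT ==
["pkg_at(p1,whs1)", "pkg_at(p2,whs1)", "truck_at(t1,portB)", "truck_at(t3,whs1)"]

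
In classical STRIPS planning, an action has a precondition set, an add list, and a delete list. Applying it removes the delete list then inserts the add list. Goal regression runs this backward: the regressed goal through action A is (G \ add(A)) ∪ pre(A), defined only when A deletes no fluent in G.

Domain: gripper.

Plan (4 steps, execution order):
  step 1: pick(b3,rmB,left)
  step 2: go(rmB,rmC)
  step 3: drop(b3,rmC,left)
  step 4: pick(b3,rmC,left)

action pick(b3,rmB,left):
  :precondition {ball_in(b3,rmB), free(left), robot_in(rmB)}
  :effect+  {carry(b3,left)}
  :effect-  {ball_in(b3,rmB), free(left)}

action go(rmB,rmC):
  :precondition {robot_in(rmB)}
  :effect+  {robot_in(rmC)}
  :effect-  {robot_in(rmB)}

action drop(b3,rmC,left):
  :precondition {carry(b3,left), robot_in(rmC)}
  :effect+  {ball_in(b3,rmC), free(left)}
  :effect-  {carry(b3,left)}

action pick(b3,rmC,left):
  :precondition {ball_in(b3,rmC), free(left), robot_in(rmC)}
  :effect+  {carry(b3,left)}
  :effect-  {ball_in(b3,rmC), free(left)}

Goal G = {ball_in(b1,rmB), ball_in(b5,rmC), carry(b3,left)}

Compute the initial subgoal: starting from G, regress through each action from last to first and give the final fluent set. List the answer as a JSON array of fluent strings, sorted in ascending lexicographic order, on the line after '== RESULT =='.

Regress step by step:
  through step 4 (pick(b3,rmC,left)): drop {carry(b3,left)}, keep {ball_in(b1,rmB), ball_in(b5,rmC)}, require {ball_in(b3,rmC), free(left), robot_in(rmC)}
    → {ball_in(b1,rmB), ball_in(b3,rmC), ball_in(b5,rmC), free(left), robot_in(rmC)}
  through step 3 (drop(b3,rmC,left)): drop {ball_in(b3,rmC), free(left)}, keep {ball_in(b1,rmB), ball_in(b5,rmC), robot_in(rmC)}, require {carry(b3,left), robot_in(rmC)}
    → {ball_in(b1,rmB), ball_in(b5,rmC), carry(b3,left), robot_in(rmC)}
  through step 2 (go(rmB,rmC)): drop {robot_in(rmC)}, keep {ball_in(b1,rmB), ball_in(b5,rmC), carry(b3,left)}, require {robot_in(rmB)}
    → {ball_in(b1,rmB), ball_in(b5,rmC), carry(b3,left), robot_in(rmB)}
  through step 1 (pick(b3,rmB,left)): drop {carry(b3,left)}, keep {ball_in(b1,rmB), ball_in(b5,rmC), robot_in(rmB)}, require {ball_in(b3,rmB), free(left), robot_in(rmB)}
    → {ball_in(b1,rmB), ball_in(b3,rmB), ball_in(b5,rmC), free(left), robot_in(rmB)}

== RESULT ==
["ball_in(b1,rmB)", "ball_in(b3,rmB)", "ball_in(b5,rmC)", "free(left)", "robot_in(rmB)"]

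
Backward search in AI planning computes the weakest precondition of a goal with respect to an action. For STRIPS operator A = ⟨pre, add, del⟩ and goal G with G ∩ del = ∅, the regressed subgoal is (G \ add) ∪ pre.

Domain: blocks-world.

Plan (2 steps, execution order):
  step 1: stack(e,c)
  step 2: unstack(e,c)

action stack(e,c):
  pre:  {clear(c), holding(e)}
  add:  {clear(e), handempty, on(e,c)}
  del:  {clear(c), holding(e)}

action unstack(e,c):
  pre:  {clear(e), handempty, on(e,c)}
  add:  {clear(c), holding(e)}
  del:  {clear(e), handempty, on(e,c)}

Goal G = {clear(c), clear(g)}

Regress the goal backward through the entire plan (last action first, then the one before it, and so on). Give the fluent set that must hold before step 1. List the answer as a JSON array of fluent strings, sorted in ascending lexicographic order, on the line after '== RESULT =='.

Work backward from the goal:
  through step 2 (unstack(e,c)): drop {clear(c)}, keep {clear(g)}, require {clear(e), handempty, on(e,c)}
    → {clear(e), clear(g), handempty, on(e,c)}
  through step 1 (stack(e,c)): drop {clear(e), handempty, on(e,c)}, keep {clear(g)}, require {clear(c), holding(e)}
    → {clear(c), clear(g), holding(e)}

== RESULT ==
["clear(c)", "clear(g)", "holding(e)"]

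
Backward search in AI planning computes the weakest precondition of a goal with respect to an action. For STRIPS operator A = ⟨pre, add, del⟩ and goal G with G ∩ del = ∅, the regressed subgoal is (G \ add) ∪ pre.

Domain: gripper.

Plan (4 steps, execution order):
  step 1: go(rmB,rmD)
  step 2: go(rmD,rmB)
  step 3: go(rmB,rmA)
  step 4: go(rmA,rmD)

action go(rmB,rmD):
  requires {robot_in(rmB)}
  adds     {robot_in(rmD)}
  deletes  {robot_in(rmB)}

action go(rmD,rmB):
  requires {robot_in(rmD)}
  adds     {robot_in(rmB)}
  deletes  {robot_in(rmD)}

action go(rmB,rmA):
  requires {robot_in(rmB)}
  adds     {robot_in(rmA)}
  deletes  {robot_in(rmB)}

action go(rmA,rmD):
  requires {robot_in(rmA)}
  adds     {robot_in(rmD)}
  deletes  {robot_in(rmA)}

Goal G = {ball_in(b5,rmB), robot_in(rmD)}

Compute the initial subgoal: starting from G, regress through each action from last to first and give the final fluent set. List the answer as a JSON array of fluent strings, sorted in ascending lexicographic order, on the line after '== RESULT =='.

Regress step by step:
  through step 4 (go(rmA,rmD)): drop {robot_in(rmD)}, keep {ball_in(b5,rmB)}, require {robot_in(rmA)}
    → {ball_in(b5,rmB), robot_in(rmA)}
  through step 3 (go(rmB,rmA)): drop {robot_in(rmA)}, keep {ball_in(b5,rmB)}, require {robot_in(rmB)}
    → {ball_in(b5,rmB), robot_in(rmB)}
  through step 2 (go(rmD,rmB)): drop {robot_in(rmB)}, keep {ball_in(b5,rmB)}, require {robot_in(rmD)}
    → {ball_in(b5,rmB), robot_in(rmD)}
  through step 1 (go(rmB,rmD)): drop {robot_in(rmD)}, keep {ball_in(b5,rmB)}, require {robot_in(rmB)}
    → {ball_in(b5,rmB), robot_in(rmB)}

== RESULT ==
["ball_in(b5,rmB)", "robot_in(rmB)"]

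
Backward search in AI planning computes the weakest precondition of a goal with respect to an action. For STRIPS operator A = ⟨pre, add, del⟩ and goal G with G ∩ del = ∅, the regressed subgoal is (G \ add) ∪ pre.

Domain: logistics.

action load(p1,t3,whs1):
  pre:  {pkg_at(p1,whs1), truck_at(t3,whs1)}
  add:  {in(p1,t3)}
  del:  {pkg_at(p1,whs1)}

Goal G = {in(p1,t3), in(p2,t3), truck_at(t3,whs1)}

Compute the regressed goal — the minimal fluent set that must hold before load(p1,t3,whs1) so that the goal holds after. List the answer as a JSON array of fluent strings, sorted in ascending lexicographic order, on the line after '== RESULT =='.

Regress:
  G ∩ del = {}  (empty — regression defined)
  G \ add = {in(p1,t3), in(p2,t3), truck_at(t3,whs1)} \ {in(p1,t3)} = {in(p2,t3), truck_at(t3,whs1)}
  ∪ pre   = {in(p2,t3), truck_at(t3,whs1)} ∪ {pkg_at(p1,whs1), truck_at(t3,whs1)}
          = {in(p2,t3), pkg_at(p1,whs1), truck_at(t3,whs1)}

== RESULT ==
["in(p2,t3)", "pkg_at(p1,whs1)", "truck_at(t3,whs1)"]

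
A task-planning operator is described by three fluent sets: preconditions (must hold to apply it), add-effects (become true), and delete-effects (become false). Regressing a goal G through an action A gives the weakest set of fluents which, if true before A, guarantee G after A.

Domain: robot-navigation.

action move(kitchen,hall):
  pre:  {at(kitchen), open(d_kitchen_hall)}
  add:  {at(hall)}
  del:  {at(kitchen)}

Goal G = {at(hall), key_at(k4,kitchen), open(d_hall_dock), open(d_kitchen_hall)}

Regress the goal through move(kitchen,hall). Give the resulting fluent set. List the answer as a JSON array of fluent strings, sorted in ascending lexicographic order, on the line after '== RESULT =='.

Regress:
  G ∩ del = {}  (empty — regression defined)
  G \ add = {at(hall), key_at(k4,kitchen), open(d_hall_dock), open(d_kitchen_hall)} \ {at(hall)} = {key_at(k4,kitchen), open(d_hall_dock), open(d_kitchen_hall)}
  ∪ pre   = {key_at(k4,kitchen), open(d_hall_dock), open(d_kitchen_hall)} ∪ {at(kitchen), open(d_kitchen_hall)}
          = {at(kitchen), key_at(k4,kitchen), open(d_hall_dock), open(d_kitchen_hall)}

== RESULT ==
["at(kitchen)", "key_at(k4,kitchen)", "open(d_hall_dock)", "open(d_kitchen_hall)"]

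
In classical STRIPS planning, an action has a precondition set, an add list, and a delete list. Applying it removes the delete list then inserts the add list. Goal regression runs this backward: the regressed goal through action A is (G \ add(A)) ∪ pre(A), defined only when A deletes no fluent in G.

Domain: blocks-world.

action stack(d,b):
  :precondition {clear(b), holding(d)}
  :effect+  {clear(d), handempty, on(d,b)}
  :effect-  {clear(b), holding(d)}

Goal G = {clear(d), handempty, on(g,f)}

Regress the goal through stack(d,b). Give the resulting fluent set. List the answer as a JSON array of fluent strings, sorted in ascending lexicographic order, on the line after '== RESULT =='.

Compute (G \ add) ∪ pre:
  G ∩ del = {}  (empty — regression defined)
  G \ add = {clear(d), handempty, on(g,f)} \ {clear(d), handempty, on(d,b)} = {on(g,f)}
  ∪ pre   = {on(g,f)} ∪ {clear(b), holding(d)}
          = {clear(b), holding(d), on(g,f)}

== RESULT ==
["clear(b)", "holding(d)", "on(g,f)"]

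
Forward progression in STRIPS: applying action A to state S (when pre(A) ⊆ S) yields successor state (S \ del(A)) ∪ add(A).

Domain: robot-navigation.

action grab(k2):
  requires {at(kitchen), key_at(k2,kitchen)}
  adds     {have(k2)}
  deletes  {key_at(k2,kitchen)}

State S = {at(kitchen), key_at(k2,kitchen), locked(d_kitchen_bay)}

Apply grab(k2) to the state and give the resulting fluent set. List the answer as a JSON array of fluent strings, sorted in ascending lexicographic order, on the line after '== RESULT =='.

Progress:
  pre ⊆ S: {at(kitchen), key_at(k2,kitchen)} ⊆ S  — applicable
  S \ del = {at(kitchen), locked(d_kitchen_bay)}
  ∪ add   = {at(kitchen), have(k2), locked(d_kitchen_bay)}

== RESULT ==
["at(kitchen)", "have(k2)", "locked(d_kitchen_bay)"]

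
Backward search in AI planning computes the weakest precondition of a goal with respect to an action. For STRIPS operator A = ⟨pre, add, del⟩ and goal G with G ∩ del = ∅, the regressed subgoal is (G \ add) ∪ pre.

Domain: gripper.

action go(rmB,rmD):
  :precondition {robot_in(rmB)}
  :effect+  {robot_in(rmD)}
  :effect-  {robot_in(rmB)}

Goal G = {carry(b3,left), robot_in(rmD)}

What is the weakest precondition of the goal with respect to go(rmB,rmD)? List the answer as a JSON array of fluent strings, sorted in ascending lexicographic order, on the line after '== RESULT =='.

Compute (G \ add) ∪ pre:
  G ∩ del = {}  (empty — regression defined)
  G \ add = {carry(b3,left), robot_in(rmD)} \ {robot_in(rmD)} = {carry(b3,left)}
  ∪ pre   = {carry(b3,left)} ∪ {robot_in(rmB)}
          = {carry(b3,left), robot_in(rmB)}

== RESULT ==
["carry(b3,left)", "robot_in(rmB)"]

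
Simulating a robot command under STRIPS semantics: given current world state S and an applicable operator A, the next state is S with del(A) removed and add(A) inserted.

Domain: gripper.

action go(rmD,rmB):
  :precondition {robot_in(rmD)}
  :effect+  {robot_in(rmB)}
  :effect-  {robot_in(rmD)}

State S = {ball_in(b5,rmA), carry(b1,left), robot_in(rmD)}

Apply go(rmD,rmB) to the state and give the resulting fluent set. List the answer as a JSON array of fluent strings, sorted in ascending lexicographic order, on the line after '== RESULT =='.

Progress:
  pre ⊆ S: {robot_in(rmD)} ⊆ S  — applicable
  S \ del = {ball_in(b5,rmA), carry(b1,left)}
  ∪ add   = {ball_in(b5,rmA), carry(b1,left), robot_in(rmB)}

== RESULT ==
["ball_in(b5,rmA)", "carry(b1,left)", "robot_in(rmB)"]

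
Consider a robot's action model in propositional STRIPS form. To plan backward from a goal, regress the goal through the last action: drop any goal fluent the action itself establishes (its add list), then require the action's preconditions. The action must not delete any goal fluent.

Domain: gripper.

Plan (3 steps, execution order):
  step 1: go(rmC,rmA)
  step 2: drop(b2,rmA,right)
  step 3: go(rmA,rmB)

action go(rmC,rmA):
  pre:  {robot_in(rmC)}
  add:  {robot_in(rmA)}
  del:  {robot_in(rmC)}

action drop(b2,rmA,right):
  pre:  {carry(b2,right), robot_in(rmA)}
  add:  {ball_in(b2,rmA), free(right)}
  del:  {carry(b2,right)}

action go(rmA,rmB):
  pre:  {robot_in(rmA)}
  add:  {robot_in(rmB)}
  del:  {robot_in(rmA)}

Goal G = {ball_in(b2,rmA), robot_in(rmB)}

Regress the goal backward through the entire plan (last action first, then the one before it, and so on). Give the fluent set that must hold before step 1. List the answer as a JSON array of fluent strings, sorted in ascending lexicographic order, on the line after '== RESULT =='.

Regress step by step:
  through step 3 (go(rmA,rmB)): drop {robot_in(rmB)}, keep {ball_in(b2,rmA)}, require {robot_in(rmA)}
    → {ball_in(b2,rmA), robot_in(rmA)}
  through step 2 (drop(b2,rmA,right)): drop {ball_in(b2,rmA)}, keep {robot_in(rmA)}, require {carry(b2,right), robot_in(rmA)}
    → {carry(b2,right), robot_in(rmA)}
  through step 1 (go(rmC,rmA)): drop {robot_in(rmA)}, keep {carry(b2,right)}, require {robot_in(rmC)}
    → {carry(b2,right), robot_in(rmC)}

== RESULT ==
["carry(b2,right)", "robot_in(rmC)"]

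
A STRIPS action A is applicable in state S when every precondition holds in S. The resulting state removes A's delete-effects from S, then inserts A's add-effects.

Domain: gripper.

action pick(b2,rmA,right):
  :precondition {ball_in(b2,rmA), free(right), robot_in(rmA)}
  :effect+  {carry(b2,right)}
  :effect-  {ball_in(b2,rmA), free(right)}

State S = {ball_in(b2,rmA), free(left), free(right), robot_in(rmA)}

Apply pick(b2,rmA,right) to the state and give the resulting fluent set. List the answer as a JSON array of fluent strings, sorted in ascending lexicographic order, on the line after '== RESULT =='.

Progress:
  pre ⊆ S: {ball_in(b2,rmA), free(right), robot_in(rmA)} ⊆ S  — applicable
  S \ del = {free(left), robot_in(rmA)}
  ∪ add   = {carry(b2,right), free(left), robot_in(rmA)}

== RESULT ==
["carry(b2,right)", "free(left)", "robot_in(rmA)"]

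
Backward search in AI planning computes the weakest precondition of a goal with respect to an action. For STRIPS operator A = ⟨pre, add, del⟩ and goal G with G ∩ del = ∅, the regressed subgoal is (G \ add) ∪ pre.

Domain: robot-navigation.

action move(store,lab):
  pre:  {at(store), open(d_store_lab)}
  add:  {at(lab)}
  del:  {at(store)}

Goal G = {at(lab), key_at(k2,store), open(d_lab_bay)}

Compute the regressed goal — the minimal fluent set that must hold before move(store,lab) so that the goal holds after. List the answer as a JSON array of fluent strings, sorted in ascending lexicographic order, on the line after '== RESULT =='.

Regress:
  G ∩ del = {}  (empty — regression defined)
  G \ add = {at(lab), key_at(k2,store), open(d_lab_bay)} \ {at(lab)} = {key_at(k2,store), open(d_lab_bay)}
  ∪ pre   = {key_at(k2,store), open(d_lab_bay)} ∪ {at(store), open(d_store_lab)}
          = {at(store), key_at(k2,store), open(d_lab_bay), open(d_store_lab)}

== RESULT ==
["at(store)", "key_at(k2,store)", "open(d_lab_bay)", "open(d_store_lab)"]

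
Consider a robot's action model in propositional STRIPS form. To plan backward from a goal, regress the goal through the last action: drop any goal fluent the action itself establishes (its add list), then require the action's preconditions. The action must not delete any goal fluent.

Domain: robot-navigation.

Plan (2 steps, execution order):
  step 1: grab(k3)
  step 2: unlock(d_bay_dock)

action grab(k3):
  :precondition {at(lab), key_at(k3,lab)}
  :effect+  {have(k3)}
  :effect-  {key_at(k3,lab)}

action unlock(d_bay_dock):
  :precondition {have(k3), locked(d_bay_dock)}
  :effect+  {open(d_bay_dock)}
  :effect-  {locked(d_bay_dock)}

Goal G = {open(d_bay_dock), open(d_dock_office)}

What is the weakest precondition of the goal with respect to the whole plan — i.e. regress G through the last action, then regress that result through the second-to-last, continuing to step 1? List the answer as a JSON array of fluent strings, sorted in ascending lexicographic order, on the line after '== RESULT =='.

Work backward from the goal:
  through step 2 (unlock(d_bay_dock)): drop {open(d_bay_dock)}, keep {open(d_dock_office)}, require {have(k3), locked(d_bay_dock)}
    → {have(k3), locked(d_bay_dock), open(d_dock_office)}
  through step 1 (grab(k3)): drop {have(k3)}, keep {locked(d_bay_dock), open(d_dock_office)}, require {at(lab), key_at(k3,lab)}
    → {at(lab), key_at(k3,lab), locked(d_bay_dock), open(d_dock_office)}

== RESULT ==
["at(lab)", "key_at(k3,lab)", "locked(d_bay_dock)", "open(d_dock_office)"]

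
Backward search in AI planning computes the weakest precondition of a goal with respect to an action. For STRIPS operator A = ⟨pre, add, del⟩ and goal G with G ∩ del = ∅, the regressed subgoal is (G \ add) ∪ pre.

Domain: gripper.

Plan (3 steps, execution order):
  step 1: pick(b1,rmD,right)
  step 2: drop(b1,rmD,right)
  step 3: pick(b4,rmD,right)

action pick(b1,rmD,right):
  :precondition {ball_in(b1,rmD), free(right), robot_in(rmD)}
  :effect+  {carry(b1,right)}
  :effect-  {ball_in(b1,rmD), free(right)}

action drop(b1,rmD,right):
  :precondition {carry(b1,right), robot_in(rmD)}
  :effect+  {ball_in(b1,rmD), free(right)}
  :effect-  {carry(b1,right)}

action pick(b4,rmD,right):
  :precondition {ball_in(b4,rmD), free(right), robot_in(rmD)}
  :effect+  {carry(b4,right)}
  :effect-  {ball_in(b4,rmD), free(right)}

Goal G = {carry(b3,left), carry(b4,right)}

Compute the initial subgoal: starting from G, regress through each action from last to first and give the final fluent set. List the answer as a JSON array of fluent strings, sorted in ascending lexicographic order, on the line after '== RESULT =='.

Work backward from the goal:
  through step 3 (pick(b4,rmD,right)): drop {carry(b4,right)}, keep {carry(b3,left)}, require {ball_in(b4,rmD), free(right), robot_in(rmD)}
    → {ball_in(b4,rmD), carry(b3,left), free(right), robot_in(rmD)}
  through step 2 (drop(b1,rmD,right)): drop {free(right)}, keep {ball_in(b4,rmD), carry(b3,left), robot_in(rmD)}, require {carry(b1,right), robot_in(rmD)}
    → {ball_in(b4,rmD), carry(b1,right), carry(b3,left), robot_in(rmD)}
  through step 1 (pick(b1,rmD,right)): drop {carry(b1,right)}, keep {ball_in(b4,rmD), carry(b3,left), robot_in(rmD)}, require {ball_in(b1,rmD), free(right), robot_in(rmD)}
    → {ball_in(b1,rmD), ball_in(b4,rmD), carry(b3,left), free(right), robot_in(rmD)}

== RESULT ==
["ball_in(b1,rmD)", "ball_in(b4,rmD)", "carry(b3,left)", "free(right)", "robot_in(rmD)"]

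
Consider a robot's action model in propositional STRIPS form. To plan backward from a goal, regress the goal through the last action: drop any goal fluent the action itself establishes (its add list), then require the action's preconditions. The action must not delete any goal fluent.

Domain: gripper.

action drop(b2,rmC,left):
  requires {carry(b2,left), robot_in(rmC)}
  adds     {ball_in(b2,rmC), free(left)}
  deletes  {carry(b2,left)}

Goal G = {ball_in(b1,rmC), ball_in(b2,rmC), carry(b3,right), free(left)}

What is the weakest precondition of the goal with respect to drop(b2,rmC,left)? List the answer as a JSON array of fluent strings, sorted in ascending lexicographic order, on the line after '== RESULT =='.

Compute (G \ add) ∪ pre:
  G ∩ del = {}  (empty — regression defined)
  G \ add = {ball_in(b1,rmC), ball_in(b2,rmC), carry(b3,right), free(left)} \ {ball_in(b2,rmC), free(left)} = {ball_in(b1,rmC), carry(b3,right)}
  ∪ pre   = {ball_in(b1,rmC), carry(b3,right)} ∪ {carry(b2,left), robot_in(rmC)}
          = {ball_in(b1,rmC), carry(b2,left), carry(b3,right), robot_in(rmC)}

== RESULT ==
["ball_in(b1,rmC)", "carry(b2,left)", "carry(b3,right)", "robot_in(rmC)"]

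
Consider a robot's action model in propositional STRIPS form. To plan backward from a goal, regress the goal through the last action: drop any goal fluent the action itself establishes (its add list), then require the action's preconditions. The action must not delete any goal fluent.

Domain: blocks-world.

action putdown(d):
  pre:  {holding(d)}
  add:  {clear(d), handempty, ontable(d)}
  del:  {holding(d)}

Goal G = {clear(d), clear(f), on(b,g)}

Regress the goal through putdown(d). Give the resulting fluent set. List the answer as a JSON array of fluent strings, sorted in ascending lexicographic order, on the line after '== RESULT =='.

Compute (G \ add) ∪ pre:
  G ∩ del = {}  (empty — regression defined)
  G \ add = {clear(d), clear(f), on(b,g)} \ {clear(d), handempty, ontable(d)} = {clear(f), on(b,g)}
  ∪ pre   = {clear(f), on(b,g)} ∪ {holding(d)}
          = {clear(f), holding(d), on(b,g)}

== RESULT ==
["clear(f)", "holding(d)", "on(b,g)"]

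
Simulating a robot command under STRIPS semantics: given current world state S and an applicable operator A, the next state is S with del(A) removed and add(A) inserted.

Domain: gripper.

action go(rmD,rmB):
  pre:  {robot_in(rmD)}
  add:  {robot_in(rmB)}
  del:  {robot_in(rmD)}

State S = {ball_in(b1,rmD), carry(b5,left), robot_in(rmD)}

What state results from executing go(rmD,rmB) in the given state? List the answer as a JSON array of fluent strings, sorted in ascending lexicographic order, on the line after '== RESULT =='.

Compute (S \ del) ∪ add:
  pre ⊆ S: {robot_in(rmD)} ⊆ S  — applicable
  S \ del = {ball_in(b1,rmD), carry(b5,left)}
  ∪ add   = {ball_in(b1,rmD), carry(b5,left), robot_in(rmB)}

== RESULT ==
["ball_in(b1,rmD)", "carry(b5,left)", "robot_in(rmB)"]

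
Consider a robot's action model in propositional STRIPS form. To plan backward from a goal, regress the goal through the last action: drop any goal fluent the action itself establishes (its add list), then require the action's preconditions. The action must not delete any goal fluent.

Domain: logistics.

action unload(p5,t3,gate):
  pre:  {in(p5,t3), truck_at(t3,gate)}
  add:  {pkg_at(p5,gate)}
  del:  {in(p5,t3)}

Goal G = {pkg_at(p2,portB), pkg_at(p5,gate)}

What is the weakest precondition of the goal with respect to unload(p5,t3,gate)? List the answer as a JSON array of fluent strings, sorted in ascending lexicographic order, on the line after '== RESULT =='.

Regress:
  G ∩ del = {}  (empty — regression defined)
  G \ add = {pkg_at(p2,portB), pkg_at(p5,gate)} \ {pkg_at(p5,gate)} = {pkg_at(p2,portB)}
  ∪ pre   = {pkg_at(p2,portB)} ∪ {in(p5,t3), truck_at(t3,gate)}
          = {in(p5,t3), pkg_at(p2,portB), truck_at(t3,gate)}

== RESULT ==
["in(p5,t3)", "pkg_at(p2,portB)", "truck_at(t3,gate)"]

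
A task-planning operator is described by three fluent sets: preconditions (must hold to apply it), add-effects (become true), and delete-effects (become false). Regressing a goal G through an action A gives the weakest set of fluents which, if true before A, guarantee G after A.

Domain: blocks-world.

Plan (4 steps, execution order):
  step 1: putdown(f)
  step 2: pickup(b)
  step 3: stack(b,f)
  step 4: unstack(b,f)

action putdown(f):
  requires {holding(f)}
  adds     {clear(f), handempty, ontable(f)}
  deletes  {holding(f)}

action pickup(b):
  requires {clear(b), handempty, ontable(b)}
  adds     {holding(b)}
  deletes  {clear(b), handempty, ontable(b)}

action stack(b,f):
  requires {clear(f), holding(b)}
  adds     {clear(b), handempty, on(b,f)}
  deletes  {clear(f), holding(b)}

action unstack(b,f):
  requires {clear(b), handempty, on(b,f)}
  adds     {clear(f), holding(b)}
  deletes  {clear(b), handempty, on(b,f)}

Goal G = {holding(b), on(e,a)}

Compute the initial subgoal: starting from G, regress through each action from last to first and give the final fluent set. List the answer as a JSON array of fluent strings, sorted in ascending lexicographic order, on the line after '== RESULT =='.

Regress step by step:
  through step 4 (unstack(b,f)): drop {holding(b)}, keep {on(e,a)}, require {clear(b), handempty, on(b,f)}
    → {clear(b), handempty, on(b,f), on(e,a)}
  through step 3 (stack(b,f)): drop {clear(b), handempty, on(b,f)}, keep {on(e,a)}, require {clear(f), holding(b)}
    → {clear(f), holding(b), on(e,a)}
  through step 2 (pickup(b)): drop {holding(b)}, keep {clear(f), on(e,a)}, require {clear(b), handempty, ontable(b)}
    → {clear(b), clear(f), handempty, on(e,a), ontable(b)}
  through step 1 (putdown(f)): drop {clear(f), handempty}, keep {clear(b), on(e,a), ontable(b)}, require {holding(f)}
    → {clear(b), holding(f), on(e,a), ontable(b)}

== RESULT ==
["clear(b)", "holding(f)", "on(e,a)", "ontable(b)"]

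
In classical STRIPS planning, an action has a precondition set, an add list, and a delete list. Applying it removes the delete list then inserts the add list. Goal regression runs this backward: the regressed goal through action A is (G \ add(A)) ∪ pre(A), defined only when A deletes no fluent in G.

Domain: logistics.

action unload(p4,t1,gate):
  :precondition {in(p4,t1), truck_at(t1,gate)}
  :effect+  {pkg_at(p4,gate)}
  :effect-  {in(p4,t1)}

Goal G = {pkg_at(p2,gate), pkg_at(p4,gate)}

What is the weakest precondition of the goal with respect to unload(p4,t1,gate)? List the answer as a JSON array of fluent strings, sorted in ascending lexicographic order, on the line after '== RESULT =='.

Regress:
  G ∩ del = {}  (empty — regression defined)
  G \ add = {pkg_at(p2,gate), pkg_at(p4,gate)} \ {pkg_at(p4,gate)} = {pkg_at(p2,gate)}
  ∪ pre   = {pkg_at(p2,gate)} ∪ {in(p4,t1), truck_at(t1,gate)}
          = {in(p4,t1), pkg_at(p2,gate), truck_at(t1,gate)}

== RESULT ==
["in(p4,t1)", "pkg_at(p2,gate)", "truck_at(t1,gate)"]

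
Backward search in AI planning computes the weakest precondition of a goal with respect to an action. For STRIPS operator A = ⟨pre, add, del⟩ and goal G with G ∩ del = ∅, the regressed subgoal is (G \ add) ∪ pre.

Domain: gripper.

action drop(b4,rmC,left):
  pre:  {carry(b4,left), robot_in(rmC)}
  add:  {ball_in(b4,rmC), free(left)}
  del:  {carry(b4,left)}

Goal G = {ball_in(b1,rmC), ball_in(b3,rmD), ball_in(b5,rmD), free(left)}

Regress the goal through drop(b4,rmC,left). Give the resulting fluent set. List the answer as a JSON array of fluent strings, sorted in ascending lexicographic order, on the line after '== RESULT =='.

Regress:
  G ∩ del = {}  (empty — regression defined)
  G \ add = {ball_in(b1,rmC), ball_in(b3,rmD), ball_in(b5,rmD), free(left)} \ {ball_in(b4,rmC), free(left)} = {ball_in(b1,rmC), ball_in(b3,rmD), ball_in(b5,rmD)}
  ∪ pre   = {ball_in(b1,rmC), ball_in(b3,rmD), ball_in(b5,rmD)} ∪ {carry(b4,left), robot_in(rmC)}
          = {ball_in(b1,rmC), ball_in(b3,rmD), ball_in(b5,rmD), carry(b4,left), robot_in(rmC)}

== RESULT ==
["ball_in(b1,rmC)", "ball_in(b3,rmD)", "ball_in(b5,rmD)", "carry(b4,left)", "robot_in(rmC)"]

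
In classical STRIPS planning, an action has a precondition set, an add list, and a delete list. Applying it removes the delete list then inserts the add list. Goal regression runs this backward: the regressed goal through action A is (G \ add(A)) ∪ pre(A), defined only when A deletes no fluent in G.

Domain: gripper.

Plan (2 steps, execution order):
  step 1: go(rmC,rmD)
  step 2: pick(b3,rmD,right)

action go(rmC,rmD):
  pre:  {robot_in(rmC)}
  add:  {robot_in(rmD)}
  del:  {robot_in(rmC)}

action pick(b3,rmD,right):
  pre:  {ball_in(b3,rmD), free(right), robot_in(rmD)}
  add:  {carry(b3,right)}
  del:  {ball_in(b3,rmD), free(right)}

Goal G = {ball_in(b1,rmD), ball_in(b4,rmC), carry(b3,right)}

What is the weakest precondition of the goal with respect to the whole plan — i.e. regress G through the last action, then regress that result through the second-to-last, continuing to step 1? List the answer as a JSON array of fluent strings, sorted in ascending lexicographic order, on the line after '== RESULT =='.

Regress step by step:
  through step 2 (pick(b3,rmD,right)): drop {carry(b3,right)}, keep {ball_in(b1,rmD), ball_in(b4,rmC)}, require {ball_in(b3,rmD), free(right), robot_in(rmD)}
    → {ball_in(b1,rmD), ball_in(b3,rmD), ball_in(b4,rmC), free(right), robot_in(rmD)}
  through step 1 (go(rmC,rmD)): drop {robot_in(rmD)}, keep {ball_in(b1,rmD), ball_in(b3,rmD), ball_in(b4,rmC), free(right)}, require {robot_in(rmC)}
    → {ball_in(b1,rmD), ball_in(b3,rmD), ball_in(b4,rmC), free(right), robot_in(rmC)}

== RESULT ==
["ball_in(b1,rmD)", "ball_in(b3,rmD)", "ball_in(b4,rmC)", "free(right)", "robot_in(rmC)"]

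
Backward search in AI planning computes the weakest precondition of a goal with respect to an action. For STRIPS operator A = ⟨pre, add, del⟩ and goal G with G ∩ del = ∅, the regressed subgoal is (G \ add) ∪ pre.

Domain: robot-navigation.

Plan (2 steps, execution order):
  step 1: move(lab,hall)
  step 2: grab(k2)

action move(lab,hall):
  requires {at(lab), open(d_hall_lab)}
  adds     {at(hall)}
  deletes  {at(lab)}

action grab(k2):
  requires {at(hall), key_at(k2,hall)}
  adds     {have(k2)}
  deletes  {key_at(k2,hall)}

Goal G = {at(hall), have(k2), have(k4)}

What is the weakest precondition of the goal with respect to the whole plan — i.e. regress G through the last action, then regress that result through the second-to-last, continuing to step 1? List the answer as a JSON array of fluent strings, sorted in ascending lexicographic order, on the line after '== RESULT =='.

Work backward from the goal:
  through step 2 (grab(k2)): drop {have(k2)}, keep {at(hall), have(k4)}, require {at(hall), key_at(k2,hall)}
    → {at(hall), have(k4), key_at(k2,hall)}
  through step 1 (move(lab,hall)): drop {at(hall)}, keep {have(k4), key_at(k2,hall)}, require {at(lab), open(d_hall_lab)}
    → {at(lab), have(k4), key_at(k2,hall), open(d_hall_lab)}

== RESULT ==
["at(lab)", "have(k4)", "key_at(k2,hall)", "open(d_hall_lab)"]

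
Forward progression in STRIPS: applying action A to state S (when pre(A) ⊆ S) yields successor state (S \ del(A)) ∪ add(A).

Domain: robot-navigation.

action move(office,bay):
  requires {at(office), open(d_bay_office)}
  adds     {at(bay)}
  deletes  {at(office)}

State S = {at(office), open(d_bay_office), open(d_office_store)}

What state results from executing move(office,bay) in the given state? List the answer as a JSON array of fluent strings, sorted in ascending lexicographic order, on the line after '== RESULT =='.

Progress:
  pre ⊆ S: {at(office), open(d_bay_office)} ⊆ S  — applicable
  S \ del = {open(d_bay_office), open(d_office_store)}
  ∪ add   = {at(bay), open(d_bay_office), open(d_office_store)}

== RESULT ==
["at(bay)", "open(d_bay_office)", "open(d_office_store)"]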